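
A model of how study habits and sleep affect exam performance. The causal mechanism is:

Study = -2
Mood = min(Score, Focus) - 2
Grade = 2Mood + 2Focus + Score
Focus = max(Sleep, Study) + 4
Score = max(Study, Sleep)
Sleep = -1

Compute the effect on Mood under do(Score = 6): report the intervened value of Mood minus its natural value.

4

Intervening sets Score = 6 and removes its equation (Score = max(Study, Sleep)).
Focus = max(Sleep, Study) + 4  [with Sleep=-1, Study=-2]  = 3
Mood = min(Score, Focus) - 2  [with Score=6, Focus=3]  = 1
Without intervention: Focus = max(Sleep, Study) + 4  [with Sleep=-1, Study=-2]  = 3; Score = max(Study, Sleep)  [with Study=-2, Sleep=-1]  = -1; Mood = min(Score, Focus) - 2  [with Score=-1, Focus=3]  = -3.
Change = 1 − (-3) = 4.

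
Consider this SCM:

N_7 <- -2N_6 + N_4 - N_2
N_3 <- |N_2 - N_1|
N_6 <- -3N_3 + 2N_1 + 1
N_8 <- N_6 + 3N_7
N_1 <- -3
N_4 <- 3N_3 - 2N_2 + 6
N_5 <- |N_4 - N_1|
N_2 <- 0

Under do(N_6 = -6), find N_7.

Intervening sets N_6 = -6 and removes its equation (N_6 <- -3N_3 + 2N_1 + 1).
N_3 = |N_2 - N_1|  [with N_2=0, N_1=-3]  = 3
N_4 = 3N_3 - 2N_2 + 6  [with N_3=3, N_2=0]  = 15
N_7 = -2N_6 + N_4 - N_2  [with N_6=-6, N_4=15, N_2=0]  = 27

27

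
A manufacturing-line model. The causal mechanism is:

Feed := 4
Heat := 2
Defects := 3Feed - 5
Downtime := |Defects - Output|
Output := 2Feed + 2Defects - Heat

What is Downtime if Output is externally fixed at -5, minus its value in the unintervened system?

-1

Intervening sets Output = -5 and removes its equation (Output := 2Feed + 2Defects - Heat).
Defects = 3Feed - 5  [with Feed=4]  = 7
Downtime = |Defects - Output|  [with Defects=7, Output=-5]  = 12
Without intervention: Defects = 3Feed - 5  [with Feed=4]  = 7; Output = 2Feed + 2Defects - Heat  [with Feed=4, Defects=7, Heat=2]  = 20; Downtime = |Defects - Output|  [with Defects=7, Output=20]  = 13.
Change = 12 − 13 = -1.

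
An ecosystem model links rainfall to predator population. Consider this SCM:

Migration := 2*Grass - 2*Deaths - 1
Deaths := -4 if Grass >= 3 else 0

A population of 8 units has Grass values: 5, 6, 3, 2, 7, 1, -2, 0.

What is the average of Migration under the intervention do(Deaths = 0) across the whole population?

Every unit gets Deaths=0 under the intervention. Migration values become 9, 11, 5, 3, 13, 1, -5, -1; E[Migration|do(Deaths=0)] = 4.5.

4.5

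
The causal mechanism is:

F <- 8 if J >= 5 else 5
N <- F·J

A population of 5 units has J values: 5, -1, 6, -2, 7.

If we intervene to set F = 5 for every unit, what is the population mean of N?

15

do(F=5) breaks F's dependence on J. With F=5 fixed, N across the units is 25, -5, 30, -10, 35, mean 15.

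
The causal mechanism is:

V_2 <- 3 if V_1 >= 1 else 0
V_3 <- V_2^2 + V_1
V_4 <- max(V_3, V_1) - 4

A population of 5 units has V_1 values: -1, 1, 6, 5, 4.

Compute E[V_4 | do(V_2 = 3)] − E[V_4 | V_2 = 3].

-1

do(V_2=3) breaks V_2's dependence on V_1. With V_2=3 fixed, V_4 across the units is 4, 6, 11, 10, 9, mean 8.
E[V_4|V_2=3] averages over only the 4 units with V_2=3 (V_1 = 1, 6, 5, 4): V_4 = 6, 11, 10, 9, mean 9.
Difference = 8 − 9 = -1.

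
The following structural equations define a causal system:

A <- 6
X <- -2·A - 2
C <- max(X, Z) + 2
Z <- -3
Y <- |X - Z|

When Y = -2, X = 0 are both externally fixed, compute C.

The joint intervention fixes Y = -2, X = 0, removing each variable's own equation.
C = max(X, Z) + 2  [with X=0, Z=-3]  = 2

2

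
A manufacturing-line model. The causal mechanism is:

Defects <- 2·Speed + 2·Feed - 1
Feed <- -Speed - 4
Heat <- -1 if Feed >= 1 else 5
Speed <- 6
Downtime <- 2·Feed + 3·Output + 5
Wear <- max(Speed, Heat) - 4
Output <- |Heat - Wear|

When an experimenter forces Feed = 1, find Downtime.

Under do(Feed=1), the mechanism Feed <- -Speed - 4 is discarded; Feed is fixed at 1.
Heat = -1 if Feed >= 1 else 5  [with Feed=1]  = -1
Wear = max(Speed, Heat) - 4  [with Speed=6, Heat=-1]  = 2
Output = |Heat - Wear|  [with Heat=-1, Wear=2]  = 3
Downtime = 2·Feed + 3·Output + 5  [with Feed=1, Output=3]  = 16

16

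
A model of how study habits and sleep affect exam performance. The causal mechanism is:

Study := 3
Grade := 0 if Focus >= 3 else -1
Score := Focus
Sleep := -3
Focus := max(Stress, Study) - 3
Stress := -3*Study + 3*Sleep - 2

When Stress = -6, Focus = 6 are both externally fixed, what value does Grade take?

0

Setting Stress = -6, Focus = 6 by intervention discards those variables' equations.
Grade = 0 if Focus >= 3 else -1  [with Focus=6]  = 0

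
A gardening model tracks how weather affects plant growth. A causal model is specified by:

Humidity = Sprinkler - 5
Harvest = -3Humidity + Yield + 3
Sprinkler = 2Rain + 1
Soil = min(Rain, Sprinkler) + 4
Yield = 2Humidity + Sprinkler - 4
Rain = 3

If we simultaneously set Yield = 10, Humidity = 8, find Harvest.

-11

Setting Yield = 10, Humidity = 8 by intervention discards those variables' equations.
Harvest = -3Humidity + Yield + 3  [with Humidity=8, Yield=10]  = -11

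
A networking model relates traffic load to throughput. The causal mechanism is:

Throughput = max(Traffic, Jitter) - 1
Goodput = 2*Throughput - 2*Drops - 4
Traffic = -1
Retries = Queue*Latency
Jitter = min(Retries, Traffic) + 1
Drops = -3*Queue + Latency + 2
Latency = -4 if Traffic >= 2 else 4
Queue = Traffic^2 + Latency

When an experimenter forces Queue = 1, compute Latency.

Under do(Queue=1), the mechanism Queue = Traffic^2 + Latency is discarded; Queue is fixed at 1.
Since Latency is not a descendant of the intervened variable, it is unaffected.
Latency = -4 if Traffic >= 2 else 4  [with Traffic=-1]  = 4

4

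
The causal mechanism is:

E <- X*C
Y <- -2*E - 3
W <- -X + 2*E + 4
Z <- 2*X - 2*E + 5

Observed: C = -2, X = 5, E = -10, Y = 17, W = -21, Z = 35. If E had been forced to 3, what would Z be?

9

The intervention breaks the incoming arrows to E: E <- X*C no longer applies, and E = 3.
Z = 2*X - 2*E + 5  [with X=5, E=3]  = 9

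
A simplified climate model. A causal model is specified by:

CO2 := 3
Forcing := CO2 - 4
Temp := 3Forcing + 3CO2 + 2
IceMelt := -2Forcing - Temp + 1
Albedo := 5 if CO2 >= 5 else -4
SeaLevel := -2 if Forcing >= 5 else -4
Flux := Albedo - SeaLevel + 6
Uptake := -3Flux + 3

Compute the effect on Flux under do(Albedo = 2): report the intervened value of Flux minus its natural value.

6

Under do(Albedo=2), the mechanism Albedo := 5 if CO2 >= 5 else -4 is discarded; Albedo is fixed at 2.
Forcing = CO2 - 4  [with CO2=3]  = -1
SeaLevel = -2 if Forcing >= 5 else -4  [with Forcing=-1]  = -4
Flux = Albedo - SeaLevel + 6  [with Albedo=2, SeaLevel=-4]  = 12
Without intervention: Forcing = CO2 - 4  [with CO2=3]  = -1; Albedo = 5 if CO2 >= 5 else -4  [with CO2=3]  = -4; SeaLevel = -2 if Forcing >= 5 else -4  [with Forcing=-1]  = -4; Flux = Albedo - SeaLevel + 6  [with Albedo=-4, SeaLevel=-4]  = 6.
Change = 12 − 6 = 6.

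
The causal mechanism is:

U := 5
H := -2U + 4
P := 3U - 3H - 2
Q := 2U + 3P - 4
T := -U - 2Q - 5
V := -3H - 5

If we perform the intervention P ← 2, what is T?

do(P=2) replaces the equation P := 3U - 3H - 2 with the constant P = 2.
Q = 2U + 3P - 4  [with U=5, P=2]  = 12
T = -U - 2Q - 5  [with U=5, Q=12]  = -34

-34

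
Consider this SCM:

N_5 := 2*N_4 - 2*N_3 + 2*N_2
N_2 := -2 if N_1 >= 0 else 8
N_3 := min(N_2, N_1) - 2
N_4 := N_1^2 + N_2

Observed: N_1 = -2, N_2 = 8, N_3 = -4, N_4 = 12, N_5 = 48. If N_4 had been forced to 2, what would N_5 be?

Intervening sets N_4 = 2 and removes its equation (N_4 := N_1^2 + N_2).
N_2 = -2 if N_1 >= 0 else 8  [with N_1=-2]  = 8
N_3 = min(N_2, N_1) - 2  [with N_2=8, N_1=-2]  = -4
N_5 = 2*N_4 - 2*N_3 + 2*N_2  [with N_4=2, N_3=-4, N_2=8]  = 28

28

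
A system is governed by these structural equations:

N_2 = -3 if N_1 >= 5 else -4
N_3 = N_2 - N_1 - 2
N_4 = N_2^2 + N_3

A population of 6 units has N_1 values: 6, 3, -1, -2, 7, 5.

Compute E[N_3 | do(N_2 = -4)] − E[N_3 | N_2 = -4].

-3

do(N_2=-4) breaks N_2's dependence on N_1. With N_2=-4 fixed, N_3 across the units is -12, -9, -5, -4, -13, -11, mean -9.
Observing N_2=-4 restricts to units where N_2's equation naturally yields -4: N_1 ∈ {3, -1, -2}. In that subpopulation N_3 = -9, -5, -4, mean -6.
Difference = -9 − (-6) = -3.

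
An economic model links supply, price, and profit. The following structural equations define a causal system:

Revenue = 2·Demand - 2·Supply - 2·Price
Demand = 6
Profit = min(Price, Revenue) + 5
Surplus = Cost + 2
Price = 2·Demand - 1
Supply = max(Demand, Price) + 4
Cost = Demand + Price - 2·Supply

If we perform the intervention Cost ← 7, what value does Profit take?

Under do(Cost=7), the mechanism Cost = Demand + Price - 2·Supply is discarded; Cost is fixed at 7.
Since Profit is not a descendant of the intervened variable, it is unaffected.
Price = 2·Demand - 1  [with Demand=6]  = 11
Supply = max(Demand, Price) + 4  [with Demand=6, Price=11]  = 15
Revenue = 2·Demand - 2·Supply - 2·Price  [with Demand=6, Supply=15, Price=11]  = -40
Profit = min(Price, Revenue) + 5  [with Price=11, Revenue=-40]  = -35

-35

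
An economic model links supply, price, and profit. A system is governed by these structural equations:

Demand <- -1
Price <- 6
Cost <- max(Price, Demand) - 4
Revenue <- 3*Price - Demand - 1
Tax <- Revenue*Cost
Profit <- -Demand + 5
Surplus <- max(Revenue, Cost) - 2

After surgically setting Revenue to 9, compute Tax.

Intervening sets Revenue = 9 and removes its equation (Revenue <- 3*Price - Demand - 1).
Cost = max(Price, Demand) - 4  [with Price=6, Demand=-1]  = 2
Tax = Revenue*Cost  [with Revenue=9, Cost=2]  = 18

18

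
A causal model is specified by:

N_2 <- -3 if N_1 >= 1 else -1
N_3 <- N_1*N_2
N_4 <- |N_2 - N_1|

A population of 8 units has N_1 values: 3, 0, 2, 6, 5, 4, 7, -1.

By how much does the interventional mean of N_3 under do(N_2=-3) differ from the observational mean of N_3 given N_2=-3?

do(N_2=-3) breaks N_2's dependence on N_1. With N_2=-3 fixed, N_3 across the units is -9, 0, -6, -18, -15, -12, -21, 3, mean -9.75.
E[N_3|N_2=-3] averages over only the 6 units with N_2=-3 (N_1 = 3, 2, 6, 5, 4, 7): N_3 = -9, -6, -18, -15, -12, -21, mean -13.5.
Difference = -9.75 − (-13.5) = 3.75.

3.75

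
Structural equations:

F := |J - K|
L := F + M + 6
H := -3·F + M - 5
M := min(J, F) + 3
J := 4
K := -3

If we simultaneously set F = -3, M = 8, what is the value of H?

Setting F = -3, M = 8 by intervention discards those variables' equations.
H = -3·F + M - 5  [with F=-3, M=8]  = 12

12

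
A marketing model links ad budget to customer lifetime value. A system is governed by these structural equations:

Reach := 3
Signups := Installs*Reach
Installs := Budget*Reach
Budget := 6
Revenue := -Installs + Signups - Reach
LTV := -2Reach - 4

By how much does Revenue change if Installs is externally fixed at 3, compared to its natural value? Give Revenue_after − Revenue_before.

-30

do(Installs=3) replaces the equation Installs := Budget*Reach with the constant Installs = 3.
Signups = Installs*Reach  [with Installs=3, Reach=3]  = 9
Revenue = -Installs + Signups - Reach  [with Installs=3, Signups=9, Reach=3]  = 3
Without intervention: Installs = Budget*Reach  [with Budget=6, Reach=3]  = 18; Signups = Installs*Reach  [with Installs=18, Reach=3]  = 54; Revenue = -Installs + Signups - Reach  [with Installs=18, Signups=54, Reach=3]  = 33.
Change = 3 − 33 = -30.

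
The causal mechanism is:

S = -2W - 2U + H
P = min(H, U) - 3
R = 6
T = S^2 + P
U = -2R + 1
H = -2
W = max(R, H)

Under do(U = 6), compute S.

-26

The intervention breaks the incoming arrows to U: U = -2R + 1 no longer applies, and U = 6.
W = max(R, H)  [with R=6, H=-2]  = 6
S = -2W - 2U + H  [with W=6, U=6, H=-2]  = -26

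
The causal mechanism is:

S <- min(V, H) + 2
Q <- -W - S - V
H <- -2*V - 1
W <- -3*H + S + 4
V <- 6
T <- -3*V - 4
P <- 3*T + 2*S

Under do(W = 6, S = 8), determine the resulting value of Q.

-20

The joint intervention fixes W = 6, S = 8, removing each variable's own equation.
Q = -W - S - V  [with W=6, S=8, V=6]  = -20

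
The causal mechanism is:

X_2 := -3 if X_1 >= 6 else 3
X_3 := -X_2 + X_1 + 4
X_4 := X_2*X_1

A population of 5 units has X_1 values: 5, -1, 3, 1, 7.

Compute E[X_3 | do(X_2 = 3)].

4

do(X_2=3) breaks X_2's dependence on X_1. With X_2=3 fixed, X_3 across the units is 6, 0, 4, 2, 8, mean 4.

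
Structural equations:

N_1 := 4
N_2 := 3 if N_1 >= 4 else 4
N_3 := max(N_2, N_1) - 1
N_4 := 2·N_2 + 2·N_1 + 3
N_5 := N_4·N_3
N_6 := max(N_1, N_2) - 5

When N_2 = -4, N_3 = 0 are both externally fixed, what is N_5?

Under do(N_2 = -4, N_3 = 0), each intervened variable's structural equation is replaced by its fixed value.
N_4 = 2·N_2 + 2·N_1 + 3  [with N_2=-4, N_1=4]  = 3
N_5 = N_4·N_3  [with N_4=3, N_3=0]  = 0

0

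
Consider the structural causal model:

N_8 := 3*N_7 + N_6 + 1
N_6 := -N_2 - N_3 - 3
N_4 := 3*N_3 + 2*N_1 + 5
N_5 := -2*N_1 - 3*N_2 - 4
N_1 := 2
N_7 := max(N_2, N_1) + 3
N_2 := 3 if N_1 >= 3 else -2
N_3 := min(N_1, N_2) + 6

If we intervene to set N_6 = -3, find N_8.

Intervening sets N_6 = -3 and removes its equation (N_6 := -N_2 - N_3 - 3).
N_2 = 3 if N_1 >= 3 else -2  [with N_1=2]  = -2
N_7 = max(N_2, N_1) + 3  [with N_2=-2, N_1=2]  = 5
N_8 = 3*N_7 + N_6 + 1  [with N_7=5, N_6=-3]  = 13

13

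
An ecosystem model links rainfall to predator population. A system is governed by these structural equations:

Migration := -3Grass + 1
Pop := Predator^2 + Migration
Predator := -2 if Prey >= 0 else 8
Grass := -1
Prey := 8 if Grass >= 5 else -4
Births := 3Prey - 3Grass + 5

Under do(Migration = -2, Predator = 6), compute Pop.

The joint intervention fixes Migration = -2, Predator = 6, removing each variable's own equation.
Pop = Predator^2 + Migration  [with Predator=6, Migration=-2]  = 34

34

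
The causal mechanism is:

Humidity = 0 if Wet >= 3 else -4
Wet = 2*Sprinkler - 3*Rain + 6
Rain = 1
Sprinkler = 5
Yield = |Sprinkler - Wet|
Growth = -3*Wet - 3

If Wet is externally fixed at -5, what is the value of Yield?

The intervention breaks the incoming arrows to Wet: Wet = 2*Sprinkler - 3*Rain + 6 no longer applies, and Wet = -5.
Yield = |Sprinkler - Wet|  [with Sprinkler=5, Wet=-5]  = 10

10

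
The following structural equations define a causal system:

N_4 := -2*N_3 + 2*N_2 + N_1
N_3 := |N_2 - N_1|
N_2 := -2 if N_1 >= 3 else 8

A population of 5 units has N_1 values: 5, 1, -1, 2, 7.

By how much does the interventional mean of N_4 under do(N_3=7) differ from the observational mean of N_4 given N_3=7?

1.8

Every unit gets N_3=7 under the intervention. N_4 values become -13, 3, 1, 4, -11; E[N_4|do(N_3=7)] = -3.2.
Conditioning on N_3=7 selects the 2 unit(s) with N_1 ∈ {5, 1}. Their N_4 values: -13, 3. Mean = -5.
Difference = -3.2 − (-5) = 1.8.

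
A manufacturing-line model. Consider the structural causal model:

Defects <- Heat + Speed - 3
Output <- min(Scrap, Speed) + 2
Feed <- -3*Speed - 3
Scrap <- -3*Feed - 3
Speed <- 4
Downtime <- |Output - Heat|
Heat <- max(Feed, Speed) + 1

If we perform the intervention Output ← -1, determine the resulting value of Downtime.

6

Intervening sets Output = -1 and removes its equation (Output <- min(Scrap, Speed) + 2).
Feed = -3*Speed - 3  [with Speed=4]  = -15
Heat = max(Feed, Speed) + 1  [with Feed=-15, Speed=4]  = 5
Downtime = |Output - Heat|  [with Output=-1, Heat=5]  = 6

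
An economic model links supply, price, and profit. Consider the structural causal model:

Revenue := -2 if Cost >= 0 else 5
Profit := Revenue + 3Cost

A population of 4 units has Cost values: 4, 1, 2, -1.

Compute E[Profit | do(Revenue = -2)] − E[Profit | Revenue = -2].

The intervention sets Revenue=-2 in all 4 units regardless of Cost. Recomputing Profit per unit gives 10, 1, 4, -5; average 2.5.
Conditioning on Revenue=-2 selects the 3 unit(s) with Cost ∈ {4, 1, 2}. Their Profit values: 10, 1, 4. Mean = 5.
Difference = 2.5 − 5 = -2.5.

-2.5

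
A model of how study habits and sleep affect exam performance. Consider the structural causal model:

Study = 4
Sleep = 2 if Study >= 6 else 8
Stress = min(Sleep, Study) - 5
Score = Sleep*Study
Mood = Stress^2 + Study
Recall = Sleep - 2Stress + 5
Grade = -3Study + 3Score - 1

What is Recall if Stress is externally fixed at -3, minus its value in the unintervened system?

The intervention breaks the incoming arrows to Stress: Stress = min(Sleep, Study) - 5 no longer applies, and Stress = -3.
Sleep = 2 if Study >= 6 else 8  [with Study=4]  = 8
Recall = Sleep - 2Stress + 5  [with Sleep=8, Stress=-3]  = 19
Without intervention: Sleep = 2 if Study >= 6 else 8  [with Study=4]  = 8; Stress = min(Sleep, Study) - 5  [with Sleep=8, Study=4]  = -1; Recall = Sleep - 2Stress + 5  [with Sleep=8, Stress=-1]  = 15.
Change = 19 − 15 = 4.

4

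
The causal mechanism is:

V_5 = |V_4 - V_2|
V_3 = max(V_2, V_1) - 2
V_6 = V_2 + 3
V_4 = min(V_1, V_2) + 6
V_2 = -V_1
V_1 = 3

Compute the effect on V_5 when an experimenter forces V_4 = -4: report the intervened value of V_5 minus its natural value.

-5

Intervening sets V_4 = -4 and removes its equation (V_4 = min(V_1, V_2) + 6).
V_2 = -V_1  [with V_1=3]  = -3
V_5 = |V_4 - V_2|  [with V_4=-4, V_2=-3]  = 1
Without intervention: V_2 = -V_1  [with V_1=3]  = -3; V_4 = min(V_1, V_2) + 6  [with V_1=3, V_2=-3]  = 3; V_5 = |V_4 - V_2|  [with V_4=3, V_2=-3]  = 6.
Change = 1 − 6 = -5.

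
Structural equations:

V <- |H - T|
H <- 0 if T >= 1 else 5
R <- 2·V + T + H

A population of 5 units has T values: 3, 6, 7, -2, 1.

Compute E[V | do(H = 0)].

do(H=0) breaks H's dependence on T. With H=0 fixed, V across the units is 3, 6, 7, 2, 1, mean 3.8.

3.8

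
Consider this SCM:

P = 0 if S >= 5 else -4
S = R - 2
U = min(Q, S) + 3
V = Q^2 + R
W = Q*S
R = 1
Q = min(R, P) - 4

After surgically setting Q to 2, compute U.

Intervening sets Q = 2 and removes its equation (Q = min(R, P) - 4).
S = R - 2  [with R=1]  = -1
U = min(Q, S) + 3  [with Q=2, S=-1]  = 2

2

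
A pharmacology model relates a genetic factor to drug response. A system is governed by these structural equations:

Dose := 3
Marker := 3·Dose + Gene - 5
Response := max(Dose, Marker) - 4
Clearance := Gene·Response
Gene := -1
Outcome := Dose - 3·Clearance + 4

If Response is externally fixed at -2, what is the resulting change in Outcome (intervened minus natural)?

Under do(Response=-2), the mechanism Response := max(Dose, Marker) - 4 is discarded; Response is fixed at -2.
Clearance = Gene·Response  [with Gene=-1, Response=-2]  = 2
Outcome = Dose - 3·Clearance + 4  [with Dose=3, Clearance=2]  = 1
Without intervention: Marker = 3·Dose + Gene - 5  [with Dose=3, Gene=-1]  = 3; Response = max(Dose, Marker) - 4  [with Dose=3, Marker=3]  = -1; Clearance = Gene·Response  [with Gene=-1, Response=-1]  = 1; Outcome = Dose - 3·Clearance + 4  [with Dose=3, Clearance=1]  = 4.
Change = 1 − 4 = -3.

-3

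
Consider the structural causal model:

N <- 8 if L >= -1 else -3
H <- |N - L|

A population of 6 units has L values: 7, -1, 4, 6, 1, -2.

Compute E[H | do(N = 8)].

The intervention sets N=8 in all 6 units regardless of L. Recomputing H per unit gives 1, 9, 4, 2, 7, 10; average 5.5.

5.5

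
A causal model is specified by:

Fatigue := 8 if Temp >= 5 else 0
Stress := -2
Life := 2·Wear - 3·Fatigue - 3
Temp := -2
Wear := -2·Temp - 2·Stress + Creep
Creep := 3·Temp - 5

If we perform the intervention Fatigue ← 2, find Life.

-15

The intervention breaks the incoming arrows to Fatigue: Fatigue := 8 if Temp >= 5 else 0 no longer applies, and Fatigue = 2.
Creep = 3·Temp - 5  [with Temp=-2]  = -11
Wear = -2·Temp - 2·Stress + Creep  [with Temp=-2, Stress=-2, Creep=-11]  = -3
Life = 2·Wear - 3·Fatigue - 3  [with Wear=-3, Fatigue=2]  = -15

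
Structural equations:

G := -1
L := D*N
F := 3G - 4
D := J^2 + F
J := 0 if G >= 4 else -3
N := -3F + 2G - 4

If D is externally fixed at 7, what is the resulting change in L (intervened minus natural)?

The intervention breaks the incoming arrows to D: D := J^2 + F no longer applies, and D = 7.
F = 3G - 4  [with G=-1]  = -7
N = -3F + 2G - 4  [with F=-7, G=-1]  = 15
L = D*N  [with D=7, N=15]  = 105
Without intervention: F = 3G - 4  [with G=-1]  = -7; J = 0 if G >= 4 else -3  [with G=-1]  = -3; N = -3F + 2G - 4  [with F=-7, G=-1]  = 15; D = J^2 + F  [with J=-3, F=-7]  = 2; L = D*N  [with D=2, N=15]  = 30.
Change = 105 − 30 = 75.

75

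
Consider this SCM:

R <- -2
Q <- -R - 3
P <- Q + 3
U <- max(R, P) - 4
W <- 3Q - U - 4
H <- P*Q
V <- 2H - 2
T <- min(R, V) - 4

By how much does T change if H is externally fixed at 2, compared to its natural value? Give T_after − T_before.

Intervening sets H = 2 and removes its equation (H <- P*Q).
V = 2H - 2  [with H=2]  = 2
T = min(R, V) - 4  [with R=-2, V=2]  = -6
Without intervention: Q = -R - 3  [with R=-2]  = -1; P = Q + 3  [with Q=-1]  = 2; H = P*Q  [with P=2, Q=-1]  = -2; V = 2H - 2  [with H=-2]  = -6; T = min(R, V) - 4  [with R=-2, V=-6]  = -10.
Change = -6 − (-10) = 4.

4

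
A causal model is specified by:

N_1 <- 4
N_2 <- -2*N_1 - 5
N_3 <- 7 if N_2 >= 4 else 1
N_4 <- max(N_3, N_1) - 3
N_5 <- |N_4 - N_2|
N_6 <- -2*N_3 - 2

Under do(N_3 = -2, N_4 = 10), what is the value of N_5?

Setting N_3 = -2, N_4 = 10 by intervention discards those variables' equations.
N_2 = -2*N_1 - 5  [with N_1=4]  = -13
N_5 = |N_4 - N_2|  [with N_4=10, N_2=-13]  = 23

23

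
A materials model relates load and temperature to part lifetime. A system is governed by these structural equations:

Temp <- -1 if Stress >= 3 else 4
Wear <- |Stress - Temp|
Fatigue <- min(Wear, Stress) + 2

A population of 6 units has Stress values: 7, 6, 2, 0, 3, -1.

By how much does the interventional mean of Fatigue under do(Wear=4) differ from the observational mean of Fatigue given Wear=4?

Every unit gets Wear=4 under the intervention. Fatigue values become 6, 6, 4, 2, 5, 1; E[Fatigue|do(Wear=4)] = 4.
Conditioning on Wear=4 selects the 2 unit(s) with Stress ∈ {0, 3}. Their Fatigue values: 2, 5. Mean = 3.5.
Difference = 4 − 3.5 = 0.5.

0.5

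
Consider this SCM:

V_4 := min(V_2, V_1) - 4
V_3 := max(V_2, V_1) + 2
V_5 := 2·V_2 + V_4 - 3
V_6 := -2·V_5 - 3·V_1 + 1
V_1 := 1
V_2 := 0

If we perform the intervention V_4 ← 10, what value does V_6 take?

Under do(V_4=10), the mechanism V_4 := min(V_2, V_1) - 4 is discarded; V_4 is fixed at 10.
V_5 = 2·V_2 + V_4 - 3  [with V_2=0, V_4=10]  = 7
V_6 = -2·V_5 - 3·V_1 + 1  [with V_5=7, V_1=1]  = -16

-16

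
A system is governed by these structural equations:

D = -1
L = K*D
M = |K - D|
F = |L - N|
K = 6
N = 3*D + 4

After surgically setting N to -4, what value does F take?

2

The intervention breaks the incoming arrows to N: N = 3*D + 4 no longer applies, and N = -4.
L = K*D  [with K=6, D=-1]  = -6
F = |L - N|  [with L=-6, N=-4]  = 2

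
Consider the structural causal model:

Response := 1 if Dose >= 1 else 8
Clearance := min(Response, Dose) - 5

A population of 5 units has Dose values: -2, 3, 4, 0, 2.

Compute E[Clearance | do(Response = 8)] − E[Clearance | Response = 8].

Every unit gets Response=8 under the intervention. Clearance values become -7, -2, -1, -5, -3; E[Clearance|do(Response=8)] = -3.6.
Observing Response=8 restricts to units where Response's equation naturally yields 8: Dose ∈ {-2, 0}. In that subpopulation Clearance = -7, -5, mean -6.
Difference = -3.6 − (-6) = 2.4.

2.4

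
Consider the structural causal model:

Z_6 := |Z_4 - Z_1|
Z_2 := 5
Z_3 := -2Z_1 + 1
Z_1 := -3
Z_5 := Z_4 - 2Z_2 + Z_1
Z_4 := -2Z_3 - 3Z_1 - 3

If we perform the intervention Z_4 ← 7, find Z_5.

Intervening sets Z_4 = 7 and removes its equation (Z_4 := -2Z_3 - 3Z_1 - 3).
Z_5 = Z_4 - 2Z_2 + Z_1  [with Z_4=7, Z_2=5, Z_1=-3]  = -6

-6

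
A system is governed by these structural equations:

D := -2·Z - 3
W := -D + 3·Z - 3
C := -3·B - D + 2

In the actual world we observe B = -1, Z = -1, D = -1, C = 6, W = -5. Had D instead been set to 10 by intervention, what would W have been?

do(D=10) replaces the equation D := -2·Z - 3 with the constant D = 10.
W = -D + 3·Z - 3  [with D=10, Z=-1]  = -16

-16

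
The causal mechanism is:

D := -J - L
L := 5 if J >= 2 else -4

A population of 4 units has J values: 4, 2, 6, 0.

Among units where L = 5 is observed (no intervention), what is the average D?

Observing L=5 restricts to units where L's equation naturally yields 5: J ∈ {4, 2, 6}. In that subpopulation D = -9, -7, -11, mean -9.

-9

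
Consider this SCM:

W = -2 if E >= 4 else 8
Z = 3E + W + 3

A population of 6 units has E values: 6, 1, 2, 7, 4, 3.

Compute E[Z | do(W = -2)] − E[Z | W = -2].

do(W=-2) breaks W's dependence on E. With W=-2 fixed, Z across the units is 19, 4, 7, 22, 13, 10, mean 12.5.
Conditioning on W=-2 selects the 3 unit(s) with E ∈ {6, 7, 4}. Their Z values: 19, 22, 13. Mean = 18.
Difference = 12.5 − 18 = -5.5.

-5.5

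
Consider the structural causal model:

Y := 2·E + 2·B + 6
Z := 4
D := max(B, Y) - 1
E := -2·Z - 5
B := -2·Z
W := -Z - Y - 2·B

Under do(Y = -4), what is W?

16

Under do(Y=-4), the mechanism Y := 2·E + 2·B + 6 is discarded; Y is fixed at -4.
B = -2·Z  [with Z=4]  = -8
W = -Z - Y - 2·B  [with Z=4, Y=-4, B=-8]  = 16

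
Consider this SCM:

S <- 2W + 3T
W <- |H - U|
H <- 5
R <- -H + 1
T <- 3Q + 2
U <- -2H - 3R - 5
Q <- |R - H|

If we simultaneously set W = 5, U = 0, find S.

The joint intervention fixes W = 5, U = 0, removing each variable's own equation.
R = -H + 1  [with H=5]  = -4
Q = |R - H|  [with R=-4, H=5]  = 9
T = 3Q + 2  [with Q=9]  = 29
S = 2W + 3T  [with W=5, T=29]  = 97

97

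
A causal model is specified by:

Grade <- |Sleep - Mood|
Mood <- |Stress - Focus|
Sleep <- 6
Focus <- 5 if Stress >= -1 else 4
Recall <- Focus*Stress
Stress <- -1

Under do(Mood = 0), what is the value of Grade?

Under do(Mood=0), the mechanism Mood <- |Stress - Focus| is discarded; Mood is fixed at 0.
Grade = |Sleep - Mood|  [with Sleep=6, Mood=0]  = 6

6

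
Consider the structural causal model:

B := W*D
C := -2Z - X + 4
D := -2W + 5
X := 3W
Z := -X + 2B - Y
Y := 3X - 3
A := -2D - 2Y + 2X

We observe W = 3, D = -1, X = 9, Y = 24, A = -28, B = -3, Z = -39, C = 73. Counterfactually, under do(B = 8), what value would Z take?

-17

Intervening sets B = 8 and removes its equation (B := W*D).
X = 3W  [with W=3]  = 9
Y = 3X - 3  [with X=9]  = 24
Z = -X + 2B - Y  [with X=9, B=8, Y=24]  = -17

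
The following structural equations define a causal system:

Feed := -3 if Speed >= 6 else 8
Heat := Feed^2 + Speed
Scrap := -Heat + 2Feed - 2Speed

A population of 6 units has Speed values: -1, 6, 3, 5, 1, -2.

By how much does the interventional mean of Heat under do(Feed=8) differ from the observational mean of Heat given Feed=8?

0.8

do(Feed=8) breaks Feed's dependence on Speed. With Feed=8 fixed, Heat across the units is 63, 70, 67, 69, 65, 62, mean 66.
Conditioning on Feed=8 selects the 5 unit(s) with Speed ∈ {-1, 3, 5, 1, -2}. Their Heat values: 63, 67, 69, 65, 62. Mean = 65.2.
Difference = 66 − 65.2 = 0.8.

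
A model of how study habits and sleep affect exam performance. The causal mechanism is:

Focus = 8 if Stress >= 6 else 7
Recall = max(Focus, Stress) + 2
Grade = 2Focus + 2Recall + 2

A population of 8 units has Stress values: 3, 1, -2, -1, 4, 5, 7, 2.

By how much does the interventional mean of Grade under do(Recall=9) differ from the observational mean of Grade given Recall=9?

The intervention sets Recall=9 in all 8 units regardless of Stress. Recomputing Grade per unit gives 34, 34, 34, 34, 34, 34, 36, 34; average 34.25.
E[Grade|Recall=9] averages over only the 7 units with Recall=9 (Stress = 3, 1, -2, -1, 4, 5, 2): Grade = 34, 34, 34, 34, 34, 34, 34, mean 34.
Difference = 34.25 − 34 = 0.25.

0.25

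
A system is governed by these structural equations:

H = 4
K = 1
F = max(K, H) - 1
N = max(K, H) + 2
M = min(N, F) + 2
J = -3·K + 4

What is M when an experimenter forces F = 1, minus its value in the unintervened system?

-2

do(F=1) replaces the equation F = max(K, H) - 1 with the constant F = 1.
N = max(K, H) + 2  [with K=1, H=4]  = 6
M = min(N, F) + 2  [with N=6, F=1]  = 3
Without intervention: F = max(K, H) - 1  [with K=1, H=4]  = 3; N = max(K, H) + 2  [with K=1, H=4]  = 6; M = min(N, F) + 2  [with N=6, F=3]  = 5.
Change = 3 − 5 = -2.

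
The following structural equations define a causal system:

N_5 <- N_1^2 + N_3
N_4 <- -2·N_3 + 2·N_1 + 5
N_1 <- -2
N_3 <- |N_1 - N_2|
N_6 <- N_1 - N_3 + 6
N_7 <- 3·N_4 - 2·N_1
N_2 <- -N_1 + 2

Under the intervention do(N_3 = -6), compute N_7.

The intervention breaks the incoming arrows to N_3: N_3 <- |N_1 - N_2| no longer applies, and N_3 = -6.
N_4 = -2·N_3 + 2·N_1 + 5  [with N_3=-6, N_1=-2]  = 13
N_7 = 3·N_4 - 2·N_1  [with N_4=13, N_1=-2]  = 43

43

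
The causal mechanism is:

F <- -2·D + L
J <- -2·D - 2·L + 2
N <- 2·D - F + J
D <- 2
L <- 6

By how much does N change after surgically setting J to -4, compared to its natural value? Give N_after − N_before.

Intervening sets J = -4 and removes its equation (J <- -2·D - 2·L + 2).
F = -2·D + L  [with D=2, L=6]  = 2
N = 2·D - F + J  [with D=2, F=2, J=-4]  = -2
Without intervention: F = -2·D + L  [with D=2, L=6]  = 2; J = -2·D - 2·L + 2  [with D=2, L=6]  = -14; N = 2·D - F + J  [with D=2, F=2, J=-14]  = -12.
Change = -2 − (-12) = 10.

10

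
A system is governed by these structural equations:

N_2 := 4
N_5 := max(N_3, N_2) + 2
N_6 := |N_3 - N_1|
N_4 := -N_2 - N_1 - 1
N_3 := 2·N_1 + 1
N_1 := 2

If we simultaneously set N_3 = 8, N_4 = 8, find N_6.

6

Setting N_3 = 8, N_4 = 8 by intervention discards those variables' equations.
N_6 = |N_3 - N_1|  [with N_3=8, N_1=2]  = 6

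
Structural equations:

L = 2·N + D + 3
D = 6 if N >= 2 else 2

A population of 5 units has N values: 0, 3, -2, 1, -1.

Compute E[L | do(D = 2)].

Under do(D=2), D's equation is replaced by D=2 for every unit. Per-unit L: 5, 11, 1, 7, 3. Mean = 5.4.

5.4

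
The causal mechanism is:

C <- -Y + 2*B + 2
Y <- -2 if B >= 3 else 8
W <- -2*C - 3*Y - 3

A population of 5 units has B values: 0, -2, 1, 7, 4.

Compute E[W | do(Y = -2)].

Under do(Y=-2), Y's equation is replaced by Y=-2 for every unit. Per-unit W: -5, 3, -9, -33, -21. Mean = -13.

-13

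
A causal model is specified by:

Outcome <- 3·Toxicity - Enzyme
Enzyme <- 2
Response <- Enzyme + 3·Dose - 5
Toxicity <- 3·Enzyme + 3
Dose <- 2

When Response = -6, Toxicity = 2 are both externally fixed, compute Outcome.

Setting Response = -6, Toxicity = 2 by intervention discards those variables' equations.
Outcome = 3·Toxicity - Enzyme  [with Toxicity=2, Enzyme=2]  = 4

4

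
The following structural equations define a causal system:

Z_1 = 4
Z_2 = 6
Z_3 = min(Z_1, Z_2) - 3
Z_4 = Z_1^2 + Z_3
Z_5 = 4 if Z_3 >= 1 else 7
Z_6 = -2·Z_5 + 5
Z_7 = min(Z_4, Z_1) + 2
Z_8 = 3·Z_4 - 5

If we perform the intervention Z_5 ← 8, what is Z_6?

The intervention breaks the incoming arrows to Z_5: Z_5 = 4 if Z_3 >= 1 else 7 no longer applies, and Z_5 = 8.
Z_6 = -2·Z_5 + 5  [with Z_5=8]  = -11

-11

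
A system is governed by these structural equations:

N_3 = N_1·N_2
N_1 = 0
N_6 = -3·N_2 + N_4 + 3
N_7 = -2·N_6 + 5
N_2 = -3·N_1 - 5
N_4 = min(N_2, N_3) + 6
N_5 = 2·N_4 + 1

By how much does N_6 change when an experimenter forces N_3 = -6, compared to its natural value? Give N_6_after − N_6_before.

-1

The intervention breaks the incoming arrows to N_3: N_3 = N_1·N_2 no longer applies, and N_3 = -6.
N_2 = -3·N_1 - 5  [with N_1=0]  = -5
N_4 = min(N_2, N_3) + 6  [with N_2=-5, N_3=-6]  = 0
N_6 = -3·N_2 + N_4 + 3  [with N_2=-5, N_4=0]  = 18
Without intervention: N_2 = -3·N_1 - 5  [with N_1=0]  = -5; N_3 = N_1·N_2  [with N_1=0, N_2=-5]  = 0; N_4 = min(N_2, N_3) + 6  [with N_2=-5, N_3=0]  = 1; N_6 = -3·N_2 + N_4 + 3  [with N_2=-5, N_4=1]  = 19.
Change = 18 − 19 = -1.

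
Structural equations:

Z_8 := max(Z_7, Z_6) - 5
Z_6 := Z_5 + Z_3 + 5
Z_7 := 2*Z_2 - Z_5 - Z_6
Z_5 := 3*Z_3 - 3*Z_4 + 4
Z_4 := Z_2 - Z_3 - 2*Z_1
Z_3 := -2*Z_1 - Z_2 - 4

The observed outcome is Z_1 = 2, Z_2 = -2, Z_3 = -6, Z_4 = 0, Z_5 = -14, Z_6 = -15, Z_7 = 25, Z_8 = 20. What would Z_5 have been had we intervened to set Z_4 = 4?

-26

Intervening sets Z_4 = 4 and removes its equation (Z_4 := Z_2 - Z_3 - 2*Z_1).
Z_3 = -2*Z_1 - Z_2 - 4  [with Z_1=2, Z_2=-2]  = -6
Z_5 = 3*Z_3 - 3*Z_4 + 4  [with Z_3=-6, Z_4=4]  = -26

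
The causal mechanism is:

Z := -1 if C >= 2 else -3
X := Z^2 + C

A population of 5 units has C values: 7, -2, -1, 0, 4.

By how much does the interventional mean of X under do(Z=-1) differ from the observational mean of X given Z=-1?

-3.9

Every unit gets Z=-1 under the intervention. X values become 8, -1, 0, 1, 5; E[X|do(Z=-1)] = 2.6.
Observing Z=-1 restricts to units where Z's equation naturally yields -1: C ∈ {7, 4}. In that subpopulation X = 8, 5, mean 6.5.
Difference = 2.6 − 6.5 = -3.9.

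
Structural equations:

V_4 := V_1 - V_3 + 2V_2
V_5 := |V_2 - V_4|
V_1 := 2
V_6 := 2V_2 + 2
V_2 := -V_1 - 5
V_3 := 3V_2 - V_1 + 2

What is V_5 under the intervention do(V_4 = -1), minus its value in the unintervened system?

-10

Intervening sets V_4 = -1 and removes its equation (V_4 := V_1 - V_3 + 2V_2).
V_2 = -V_1 - 5  [with V_1=2]  = -7
V_5 = |V_2 - V_4|  [with V_2=-7, V_4=-1]  = 6
Without intervention: V_2 = -V_1 - 5  [with V_1=2]  = -7; V_3 = 3V_2 - V_1 + 2  [with V_2=-7, V_1=2]  = -21; V_4 = V_1 - V_3 + 2V_2  [with V_1=2, V_3=-21, V_2=-7]  = 9; V_5 = |V_2 - V_4|  [with V_2=-7, V_4=9]  = 16.
Change = 6 − 16 = -10.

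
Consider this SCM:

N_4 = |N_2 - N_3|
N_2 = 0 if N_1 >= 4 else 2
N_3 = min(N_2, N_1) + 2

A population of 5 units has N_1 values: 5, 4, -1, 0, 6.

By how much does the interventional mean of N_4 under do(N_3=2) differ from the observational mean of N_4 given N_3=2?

Under do(N_3=2), N_3's equation is replaced by N_3=2 for every unit. Per-unit N_4: 2, 2, 0, 0, 2. Mean = 1.2.
E[N_4|N_3=2] averages over only the 4 units with N_3=2 (N_1 = 5, 4, 0, 6): N_4 = 2, 2, 0, 2, mean 1.5.
Difference = 1.2 − 1.5 = -0.3.

-0.3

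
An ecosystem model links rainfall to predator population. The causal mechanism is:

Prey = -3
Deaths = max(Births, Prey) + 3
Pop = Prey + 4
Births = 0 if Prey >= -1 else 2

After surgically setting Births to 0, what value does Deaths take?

3

The intervention breaks the incoming arrows to Births: Births = 0 if Prey >= -1 else 2 no longer applies, and Births = 0.
Deaths = max(Births, Prey) + 3  [with Births=0, Prey=-3]  = 3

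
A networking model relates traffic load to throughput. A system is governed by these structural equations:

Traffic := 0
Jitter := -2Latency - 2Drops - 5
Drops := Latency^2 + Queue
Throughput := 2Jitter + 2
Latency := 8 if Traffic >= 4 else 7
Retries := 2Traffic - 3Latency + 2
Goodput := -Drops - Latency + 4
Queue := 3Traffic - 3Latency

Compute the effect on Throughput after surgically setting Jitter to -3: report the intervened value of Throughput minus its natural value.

144

Intervening sets Jitter = -3 and removes its equation (Jitter := -2Latency - 2Drops - 5).
Throughput = 2Jitter + 2  [with Jitter=-3]  = -4
Without intervention: Latency = 8 if Traffic >= 4 else 7  [with Traffic=0]  = 7; Queue = 3Traffic - 3Latency  [with Traffic=0, Latency=7]  = -21; Drops = Latency^2 + Queue  [with Latency=7, Queue=-21]  = 28; Jitter = -2Latency - 2Drops - 5  [with Latency=7, Drops=28]  = -75; Throughput = 2Jitter + 2  [with Jitter=-75]  = -148.
Change = -4 − (-148) = 144.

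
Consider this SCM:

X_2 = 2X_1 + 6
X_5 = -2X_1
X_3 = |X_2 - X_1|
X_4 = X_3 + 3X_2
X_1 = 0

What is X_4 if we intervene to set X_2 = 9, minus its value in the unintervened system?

12

Under do(X_2=9), the mechanism X_2 = 2X_1 + 6 is discarded; X_2 is fixed at 9.
X_3 = |X_2 - X_1|  [with X_2=9, X_1=0]  = 9
X_4 = X_3 + 3X_2  [with X_3=9, X_2=9]  = 36
Without intervention: X_2 = 2X_1 + 6  [with X_1=0]  = 6; X_3 = |X_2 - X_1|  [with X_2=6, X_1=0]  = 6; X_4 = X_3 + 3X_2  [with X_3=6, X_2=6]  = 24.
Change = 36 − 24 = 12.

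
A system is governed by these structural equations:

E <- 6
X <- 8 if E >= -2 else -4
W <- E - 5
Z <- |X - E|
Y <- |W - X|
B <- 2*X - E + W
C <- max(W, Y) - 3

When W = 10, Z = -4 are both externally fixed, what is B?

Setting W = 10, Z = -4 by intervention discards those variables' equations.
X = 8 if E >= -2 else -4  [with E=6]  = 8
B = 2*X - E + W  [with X=8, E=6, W=10]  = 20

20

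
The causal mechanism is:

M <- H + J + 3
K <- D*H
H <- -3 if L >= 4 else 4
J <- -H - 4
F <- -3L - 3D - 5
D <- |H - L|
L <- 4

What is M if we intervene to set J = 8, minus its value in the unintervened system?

9

The intervention breaks the incoming arrows to J: J <- -H - 4 no longer applies, and J = 8.
H = -3 if L >= 4 else 4  [with L=4]  = -3
M = H + J + 3  [with H=-3, J=8]  = 8
Without intervention: H = -3 if L >= 4 else 4  [with L=4]  = -3; J = -H - 4  [with H=-3]  = -1; M = H + J + 3  [with H=-3, J=-1]  = -1.
Change = 8 − (-1) = 9.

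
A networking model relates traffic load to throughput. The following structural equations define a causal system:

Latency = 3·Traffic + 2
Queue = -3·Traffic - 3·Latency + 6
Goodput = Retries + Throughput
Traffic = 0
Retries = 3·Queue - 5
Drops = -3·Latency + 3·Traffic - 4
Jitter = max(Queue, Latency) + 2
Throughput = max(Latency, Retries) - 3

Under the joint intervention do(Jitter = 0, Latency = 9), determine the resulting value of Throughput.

Setting Jitter = 0, Latency = 9 by intervention discards those variables' equations.
Queue = -3·Traffic - 3·Latency + 6  [with Traffic=0, Latency=9]  = -21
Retries = 3·Queue - 5  [with Queue=-21]  = -68
Throughput = max(Latency, Retries) - 3  [with Latency=9, Retries=-68]  = 6

6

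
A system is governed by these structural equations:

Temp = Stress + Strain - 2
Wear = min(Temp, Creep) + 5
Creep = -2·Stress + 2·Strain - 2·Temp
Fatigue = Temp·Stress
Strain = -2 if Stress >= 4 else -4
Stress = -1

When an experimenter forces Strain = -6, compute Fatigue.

Under do(Strain=-6), the mechanism Strain = -2 if Stress >= 4 else -4 is discarded; Strain is fixed at -6.
Temp = Stress + Strain - 2  [with Stress=-1, Strain=-6]  = -9
Fatigue = Temp·Stress  [with Temp=-9, Stress=-1]  = 9

9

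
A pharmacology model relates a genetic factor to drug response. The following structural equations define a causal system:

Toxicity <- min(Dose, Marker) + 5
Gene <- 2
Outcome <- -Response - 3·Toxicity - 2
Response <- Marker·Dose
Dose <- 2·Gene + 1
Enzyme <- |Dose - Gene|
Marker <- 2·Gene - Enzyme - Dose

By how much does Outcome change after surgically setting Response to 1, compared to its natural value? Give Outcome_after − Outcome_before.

-21

Under do(Response=1), the mechanism Response <- Marker·Dose is discarded; Response is fixed at 1.
Dose = 2·Gene + 1  [with Gene=2]  = 5
Enzyme = |Dose - Gene|  [with Dose=5, Gene=2]  = 3
Marker = 2·Gene - Enzyme - Dose  [with Gene=2, Enzyme=3, Dose=5]  = -4
Toxicity = min(Dose, Marker) + 5  [with Dose=5, Marker=-4]  = 1
Outcome = -Response - 3·Toxicity - 2  [with Response=1, Toxicity=1]  = -6
Without intervention: Dose = 2·Gene + 1  [with Gene=2]  = 5; Enzyme = |Dose - Gene|  [with Dose=5, Gene=2]  = 3; Marker = 2·Gene - Enzyme - Dose  [with Gene=2, Enzyme=3, Dose=5]  = -4; Response = Marker·Dose  [with Marker=-4, Dose=5]  = -20; Toxicity = min(Dose, Marker) + 5  [with Dose=5, Marker=-4]  = 1; Outcome = -Response - 3·Toxicity - 2  [with Response=-20, Toxicity=1]  = 15.
Change = -6 − 15 = -21.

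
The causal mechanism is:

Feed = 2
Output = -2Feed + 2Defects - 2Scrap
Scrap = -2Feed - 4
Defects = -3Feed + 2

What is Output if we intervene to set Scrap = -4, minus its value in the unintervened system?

The intervention breaks the incoming arrows to Scrap: Scrap = -2Feed - 4 no longer applies, and Scrap = -4.
Defects = -3Feed + 2  [with Feed=2]  = -4
Output = -2Feed + 2Defects - 2Scrap  [with Feed=2, Defects=-4, Scrap=-4]  = -4
Without intervention: Defects = -3Feed + 2  [with Feed=2]  = -4; Scrap = -2Feed - 4  [with Feed=2]  = -8; Output = -2Feed + 2Defects - 2Scrap  [with Feed=2, Defects=-4, Scrap=-8]  = 4.
Change = -4 − 4 = -8.

-8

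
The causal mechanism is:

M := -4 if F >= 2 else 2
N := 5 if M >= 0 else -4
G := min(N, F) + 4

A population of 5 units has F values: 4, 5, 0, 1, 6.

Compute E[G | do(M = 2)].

do(M=2) breaks M's dependence on F. With M=2 fixed, G across the units is 8, 9, 4, 5, 9, mean 7.

7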